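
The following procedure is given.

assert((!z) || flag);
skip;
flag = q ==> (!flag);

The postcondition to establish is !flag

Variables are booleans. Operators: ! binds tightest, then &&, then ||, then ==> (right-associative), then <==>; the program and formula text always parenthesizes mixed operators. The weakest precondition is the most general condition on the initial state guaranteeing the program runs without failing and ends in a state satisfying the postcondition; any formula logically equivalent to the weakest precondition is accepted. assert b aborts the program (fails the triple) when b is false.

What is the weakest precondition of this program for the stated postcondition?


Working backward. After the program, !flag must hold.
Before flag := q ==> (!flag): !(q ==> (!flag))
Before skip: !(q ==> (!flag))
Before assert (!z) || flag: ((!z) || flag) && (!(q ==> (!flag)))
Answer: WP = ((!z) || flag) && (!(q ==> (!flag)))


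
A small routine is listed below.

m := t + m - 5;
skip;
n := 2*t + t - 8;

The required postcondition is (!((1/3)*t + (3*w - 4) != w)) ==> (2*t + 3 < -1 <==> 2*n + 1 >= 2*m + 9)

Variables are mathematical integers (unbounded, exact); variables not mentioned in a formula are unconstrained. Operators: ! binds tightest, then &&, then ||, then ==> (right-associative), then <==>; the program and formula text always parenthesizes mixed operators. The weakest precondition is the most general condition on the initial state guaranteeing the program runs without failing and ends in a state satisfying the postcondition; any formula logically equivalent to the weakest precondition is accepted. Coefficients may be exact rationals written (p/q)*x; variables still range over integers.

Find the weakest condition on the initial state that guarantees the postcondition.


Working backward. After the program, the postcondition (!((1/3)*t + (3*w - 4) != w)) ==> (2*t + 3 < -1 <==> 2*n + 1 >= 2*m + 9) must hold; in canonical form it is (!((1/3)*t + 2*w != 4)) ==> (2*t < -4 <==> 2*n >= 2*m + 8).
Before n := 2*t + t - 8: (!((1/3)*t + 2*w != 4)) ==> (2*t < -4 <==> 6*t >= 2*m + 24)
Before skip: (!((1/3)*t + 2*w != 4)) ==> (2*t < -4 <==> 6*t >= 2*m + 24)
Before m := t + m - 5: (!((1/3)*t + 2*w != 4)) ==> (2*t < -4 <==> 4*t >= 2*m + 14)
Answer: WP = (!((1/3)*t + 2*w != 4)) ==> (2*t < -4 <==> 4*t >= 2*m + 14)


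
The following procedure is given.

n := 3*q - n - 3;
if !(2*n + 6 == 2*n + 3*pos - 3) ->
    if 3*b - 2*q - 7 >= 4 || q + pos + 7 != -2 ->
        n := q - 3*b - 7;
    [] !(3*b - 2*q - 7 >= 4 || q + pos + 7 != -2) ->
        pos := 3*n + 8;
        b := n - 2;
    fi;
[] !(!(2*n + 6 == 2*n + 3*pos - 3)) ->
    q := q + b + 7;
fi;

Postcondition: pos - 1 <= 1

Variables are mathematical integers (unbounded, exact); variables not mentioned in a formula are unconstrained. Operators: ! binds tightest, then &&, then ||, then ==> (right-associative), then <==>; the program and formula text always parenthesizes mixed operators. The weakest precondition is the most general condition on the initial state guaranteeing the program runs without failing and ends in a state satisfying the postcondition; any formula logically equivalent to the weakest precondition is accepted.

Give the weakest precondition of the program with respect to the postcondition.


Working backward. After the program, the postcondition pos - 1 <= 1 must hold; in canonical form it is pos <= 2.
Then branch requires ((3*b >= 2*q + 11 || pos + q != -9) ==> pos <= 2) && ((!(3*b >= 2*q + 11 || pos + q != -9)) ==> 3*n <= -6); else branch requires pos <= 2.
Before the if: ((!(3*pos == 9)) ==> (((3*b >= 2*q + 11 || pos + q != -9) ==> pos <= 2) && ((!(3*b >= 2*q + 11 || pos + q != -9)) ==> 3*n <= -6))) && (3*pos == 9 ==> pos <= 2)
Before n := 3*q - n - 3: ((!(3*pos == 9)) ==> (((3*b >= 2*q + 11 || pos + q != -9) ==> pos <= 2) && ((!(3*b >= 2*q + 11 || pos + q != -9)) ==> 9*q <= 3*n + 3))) && (3*pos == 9 ==> pos <= 2)
Answer: WP = ((!(3*pos == 9)) ==> (((3*b >= 2*q + 11 || pos + q != -9) ==> pos <= 2) && ((!(3*b >= 2*q + 11 || pos + q != -9)) ==> 9*q <= 3*n + 3))) && (3*pos == 9 ==> pos <= 2)


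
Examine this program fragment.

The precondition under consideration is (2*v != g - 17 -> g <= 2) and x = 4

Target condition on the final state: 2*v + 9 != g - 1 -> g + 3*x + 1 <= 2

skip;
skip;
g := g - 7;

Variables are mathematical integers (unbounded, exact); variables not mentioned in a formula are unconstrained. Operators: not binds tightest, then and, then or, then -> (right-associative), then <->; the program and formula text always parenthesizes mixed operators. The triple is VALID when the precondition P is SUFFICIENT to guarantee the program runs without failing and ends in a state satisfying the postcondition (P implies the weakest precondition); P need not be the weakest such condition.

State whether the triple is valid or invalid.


Working backward. After the program, the postcondition 2*v + 9 != g - 1 -> g + 3*x + 1 <= 2 must hold; in canonical form it is 2*v != g - 10 -> g + 3*x <= 1.
Before g := g - 7: 2*v != g - 17 -> g + 3*x <= 8
Before skip: 2*v != g - 17 -> g + 3*x <= 8
Before skip: 2*v != g - 17 -> g + 3*x <= 8
The weakest precondition is 2*v != g - 17 -> g + 3*x <= 8.
Check whether (2*v != g - 17 -> g <= 2) and x = 4 implies it.
Countermodel: at the initial state g = 0, v = 0, x = 4, the precondition holds but the weakest precondition fails.
Answer: invalid


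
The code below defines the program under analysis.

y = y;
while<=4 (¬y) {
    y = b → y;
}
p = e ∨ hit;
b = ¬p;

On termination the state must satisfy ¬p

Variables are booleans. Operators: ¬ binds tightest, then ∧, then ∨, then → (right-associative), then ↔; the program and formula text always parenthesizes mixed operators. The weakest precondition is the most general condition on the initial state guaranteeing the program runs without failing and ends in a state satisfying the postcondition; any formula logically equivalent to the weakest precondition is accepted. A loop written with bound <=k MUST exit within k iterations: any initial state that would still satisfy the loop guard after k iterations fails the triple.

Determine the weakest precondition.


Working backward. After the program, ¬p must hold.
Before b := ¬p: ¬p
Before p := e ∨ hit: ¬(e ∨ hit)
Before the loop (bound <=4), unroll the exhaustion recursion (WP_0 = exit-now case; WP_j = one more guarded iteration, up to j = 4):
  WP_0: y ∧ (¬(e ∨ hit))
  WP_1: ((¬y) → ((b → y) ∧ (¬(e ∨ hit)))) ∧ (y → (¬(e ∨ hit)))
  WP_2: ((¬y) → (((¬(b → y)) → ((b → (b → y)) ∧ (¬(e ∨ hit)))) ∧ ((b → y) → (¬(e ∨ hit))))) ∧ (y → (¬(e ∨ hit)))
  WP_3: ((¬y) → (((¬(b → y)) → (((¬(b → (b → y))) → ((b → (b → (b → y))) ∧ (¬(e ∨ hit)))) ∧ ((b → (b → y)) → (¬(e ∨ hit))))) ∧ ((b → y) → (¬(e ∨ hit))))) ∧ (y → (¬(e ∨ hit)))
  WP_4: ((¬y) → (((¬(b → y)) → (((¬(b → (b → y))) → (((¬(b → (b → (b → y)))) → ((b → (b → (b → (b → y)))) ∧ (¬(e ∨ hit)))) ∧ ((b → (b → (b → y))) → (¬(e ∨ hit))))) ∧ ((b → (b → y)) → (¬(e ∨ hit))))) ∧ ((b → y) → (¬(e ∨ hit))))) ∧ (y → (¬(e ∨ hit)))
So before the loop: ((¬y) → (((¬(b → y)) → (((¬(b → (b → y))) → (((¬(b → (b → (b → y)))) → ((b → (b → (b → (b → y)))) ∧ (¬(e ∨ hit)))) ∧ ((b → (b → (b → y))) → (¬(e ∨ hit))))) ∧ ((b → (b → y)) → (¬(e ∨ hit))))) ∧ ((b → y) → (¬(e ∨ hit))))) ∧ (y → (¬(e ∨ hit)))
Before y := y: ((¬y) → (((¬(b → y)) → (((¬(b → (b → y))) → (((¬(b → (b → (b → y)))) → ((b → (b → (b → (b → y)))) ∧ (¬(e ∨ hit)))) ∧ ((b → (b → (b → y))) → (¬(e ∨ hit))))) ∧ ((b → (b → y)) → (¬(e ∨ hit))))) ∧ ((b → y) → (¬(e ∨ hit))))) ∧ (y → (¬(e ∨ hit)))
Answer: WP = ((¬y) → (((¬(b → y)) → (((¬(b → (b → y))) → (((¬(b → (b → (b → y)))) → ((b → (b → (b → (b → y)))) ∧ (¬(e ∨ hit)))) ∧ ((b → (b → (b → y))) → (¬(e ∨ hit))))) ∧ ((b → (b → y)) → (¬(e ∨ hit))))) ∧ ((b → y) → (¬(e ∨ hit))))) ∧ (y → (¬(e ∨ hit)))


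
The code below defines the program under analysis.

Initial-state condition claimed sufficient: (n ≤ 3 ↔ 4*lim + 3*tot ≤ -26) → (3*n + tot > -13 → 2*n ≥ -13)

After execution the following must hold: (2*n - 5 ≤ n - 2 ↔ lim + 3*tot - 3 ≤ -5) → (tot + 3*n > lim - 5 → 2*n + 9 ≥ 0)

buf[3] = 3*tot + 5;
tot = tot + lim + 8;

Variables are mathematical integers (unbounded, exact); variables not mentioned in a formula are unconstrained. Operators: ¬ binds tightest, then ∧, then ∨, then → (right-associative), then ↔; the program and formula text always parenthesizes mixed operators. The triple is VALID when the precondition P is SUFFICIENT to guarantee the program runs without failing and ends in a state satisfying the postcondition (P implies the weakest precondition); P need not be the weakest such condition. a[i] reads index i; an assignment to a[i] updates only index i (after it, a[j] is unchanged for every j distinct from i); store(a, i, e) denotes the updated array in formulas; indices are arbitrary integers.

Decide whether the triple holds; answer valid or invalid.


Working backward. After the program, the postcondition (2*n - 5 ≤ n - 2 ↔ lim + 3*tot - 3 ≤ -5) → (tot + 3*n > lim - 5 → 2*n + 9 ≥ 0) must hold; in canonical form it is (n ≤ 3 ↔ lim + 3*tot ≤ -2) → (3*n + tot > lim - 5 → 2*n ≥ -9).
Before tot := tot + lim + 8: (n ≤ 3 ↔ 4*lim + 3*tot ≤ -26) → (3*n + tot > -13 → 2*n ≥ -9)
Before buf[3] := 3*tot + 5: (n ≤ 3 ↔ 4*lim + 3*tot ≤ -26) → (3*n + tot > -13 → 2*n ≥ -9)
The weakest precondition is (n ≤ 3 ↔ 4*lim + 3*tot ≤ -26) → (3*n + tot > -13 → 2*n ≥ -9).
Check whether (n ≤ 3 ↔ 4*lim + 3*tot ≤ -26) → (3*n + tot > -13 → 2*n ≥ -13) implies it.
Countermodel: at the initial state lim = -9, n = -5, tot = 3, the precondition holds but the weakest precondition fails.
Answer: invalid


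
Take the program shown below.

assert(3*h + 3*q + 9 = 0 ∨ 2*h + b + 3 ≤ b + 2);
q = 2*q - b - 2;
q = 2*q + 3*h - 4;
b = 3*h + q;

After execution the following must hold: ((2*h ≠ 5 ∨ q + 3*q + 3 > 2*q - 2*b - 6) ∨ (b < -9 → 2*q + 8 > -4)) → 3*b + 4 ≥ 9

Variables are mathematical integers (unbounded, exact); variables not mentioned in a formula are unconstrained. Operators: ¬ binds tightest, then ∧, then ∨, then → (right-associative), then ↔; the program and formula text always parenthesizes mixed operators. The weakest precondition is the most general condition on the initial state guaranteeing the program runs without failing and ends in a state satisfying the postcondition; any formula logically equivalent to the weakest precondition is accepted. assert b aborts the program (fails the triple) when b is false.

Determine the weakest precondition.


Working backward. After the program, the postcondition ((2*h ≠ 5 ∨ q + 3*q + 3 > 2*q - 2*b - 6) ∨ (b < -9 → 2*q + 8 > -4)) → 3*b + 4 ≥ 9 must hold; in canonical form it is (2*h ≠ 5 ∨ 2*b + 2*q > -9 ∨ (b < -9 → 2*q > -12)) → 3*b ≥ 5.
Before b := 3*h + q: (2*h ≠ 5 ∨ 6*h + 4*q > -9 ∨ (3*h + q < -9 → 2*q > -12)) → 9*h + 3*q ≥ 5
Before q := 2*q + 3*h - 4: (2*h ≠ 5 ∨ 18*h + 8*q > 7 ∨ (6*h + 2*q < -5 → 6*h + 4*q > -4)) → 18*h + 6*q ≥ 17
Before q := 2*q - b - 2: (2*h ≠ 5 ∨ 18*h + 16*q > 8*b + 23 ∨ (6*h + 4*q < 2*b - 1 → 6*h + 8*q > 4*b + 4)) → 18*h + 12*q ≥ 6*b + 29
Before assert 3*h + 3*q + 9 = 0 ∨ 2*h + b + 3 ≤ b + 2: (3*h + 3*q = -9 ∨ 2*h ≤ -1) ∧ ((2*h ≠ 5 ∨ 18*h + 16*q > 8*b + 23 ∨ (6*h + 4*q < 2*b - 1 → 6*h + 8*q > 4*b + 4)) → 18*h + 12*q ≥ 6*b + 29)
Answer: WP = (3*h + 3*q = -9 ∨ 2*h ≤ -1) ∧ ((2*h ≠ 5 ∨ 18*h + 16*q > 8*b + 23 ∨ (6*h + 4*q < 2*b - 1 → 6*h + 8*q > 4*b + 4)) → 18*h + 12*q ≥ 6*b + 29)


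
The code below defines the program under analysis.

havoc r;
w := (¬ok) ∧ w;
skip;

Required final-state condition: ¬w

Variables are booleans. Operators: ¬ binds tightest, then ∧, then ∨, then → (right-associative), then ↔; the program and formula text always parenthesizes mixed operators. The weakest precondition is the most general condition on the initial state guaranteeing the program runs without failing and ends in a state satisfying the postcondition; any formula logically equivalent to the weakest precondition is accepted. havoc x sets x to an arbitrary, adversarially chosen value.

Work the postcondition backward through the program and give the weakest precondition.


Working backward. After the program, ¬w must hold.
Before skip: ¬w
Before w := (¬ok) ∧ w: ¬((¬ok) ∧ w)
Before havoc r: ¬((¬ok) ∧ w)
Answer: WP = ¬((¬ok) ∧ w)


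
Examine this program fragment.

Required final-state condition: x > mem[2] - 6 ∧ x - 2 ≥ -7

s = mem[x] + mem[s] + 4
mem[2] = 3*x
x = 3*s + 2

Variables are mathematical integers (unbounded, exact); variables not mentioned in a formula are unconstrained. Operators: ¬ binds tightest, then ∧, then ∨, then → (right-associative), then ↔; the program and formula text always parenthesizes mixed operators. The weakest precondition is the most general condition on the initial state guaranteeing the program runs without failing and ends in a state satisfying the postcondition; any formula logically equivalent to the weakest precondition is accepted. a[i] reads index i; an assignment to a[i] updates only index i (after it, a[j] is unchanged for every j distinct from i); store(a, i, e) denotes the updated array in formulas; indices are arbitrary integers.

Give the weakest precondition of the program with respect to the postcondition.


Working backward. After the program, the postcondition x > mem[2] - 6 ∧ x - 2 ≥ -7 must hold; in canonical form it is x > mem[2] - 6 ∧ x ≥ -5.
Before x := 3*s + 2: 3*s > mem[2] - 8 ∧ 3*s ≥ -7
Before mem[2] := 3*x: 3*s > 3*x - 8 ∧ 3*s ≥ -7
Before s := mem[x] + mem[s] + 4: 3*mem[s] + 3*mem[x] > 3*x - 20 ∧ 3*mem[s] + 3*mem[x] ≥ -19
Answer: WP = 3*mem[s] + 3*mem[x] > 3*x - 20 ∧ 3*mem[s] + 3*mem[x] ≥ -19


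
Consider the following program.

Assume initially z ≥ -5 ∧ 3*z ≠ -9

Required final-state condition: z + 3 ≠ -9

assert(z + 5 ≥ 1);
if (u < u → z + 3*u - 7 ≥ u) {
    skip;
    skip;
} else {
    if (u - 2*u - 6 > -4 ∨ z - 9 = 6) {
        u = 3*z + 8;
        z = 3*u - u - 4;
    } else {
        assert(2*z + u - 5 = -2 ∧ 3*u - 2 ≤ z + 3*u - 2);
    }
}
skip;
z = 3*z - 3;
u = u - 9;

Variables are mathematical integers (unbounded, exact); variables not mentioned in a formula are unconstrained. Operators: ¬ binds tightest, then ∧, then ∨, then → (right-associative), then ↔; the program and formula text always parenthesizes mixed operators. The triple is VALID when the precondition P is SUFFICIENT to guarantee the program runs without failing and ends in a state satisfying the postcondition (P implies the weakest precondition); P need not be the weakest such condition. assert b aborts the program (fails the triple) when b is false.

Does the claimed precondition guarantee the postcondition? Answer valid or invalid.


Working backward. After the program, the postcondition z + 3 ≠ -9 must hold; in canonical form it is z ≠ -12.
Before u := u - 9: z ≠ -12
Before z := 3*z - 3: 3*z ≠ -9
Before skip: 3*z ≠ -9
Then branch requires 3*z ≠ -9; else branch requires ((u < -2 ∨ z = 15) → 18*z ≠ -45) ∧ ((¬(u < -2 ∨ z = 15)) → (u + 2*z = 3 ∧ z ≥ 0 ∧ 3*z ≠ -9)).
Before the if: 3*z ≠ -9
Before assert z + 5 ≥ 1: z ≥ -4 ∧ 3*z ≠ -9
The weakest precondition is z ≥ -4 ∧ 3*z ≠ -9.
Check whether z ≥ -5 ∧ 3*z ≠ -9 implies it.
Countermodel: at the initial state z = -5, the precondition holds but the weakest precondition fails.
Answer: invalid


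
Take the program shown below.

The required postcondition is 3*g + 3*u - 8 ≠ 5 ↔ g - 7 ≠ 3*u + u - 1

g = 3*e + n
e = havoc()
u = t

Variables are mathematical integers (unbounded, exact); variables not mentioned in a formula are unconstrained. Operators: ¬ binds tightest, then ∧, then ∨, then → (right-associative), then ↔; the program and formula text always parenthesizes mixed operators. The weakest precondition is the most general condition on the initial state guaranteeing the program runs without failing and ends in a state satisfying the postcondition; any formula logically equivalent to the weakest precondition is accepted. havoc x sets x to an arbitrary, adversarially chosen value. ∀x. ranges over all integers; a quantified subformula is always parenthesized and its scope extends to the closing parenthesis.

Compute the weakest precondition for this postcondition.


Working backward. After the program, the postcondition 3*g + 3*u - 8 ≠ 5 ↔ g - 7 ≠ 3*u + u - 1 must hold; in canonical form it is 3*g + 3*u ≠ 13 ↔ g ≠ 4*u + 6.
Before u := t: 3*g + 3*t ≠ 13 ↔ g ≠ 4*t + 6
Before havoc e: 3*g + 3*t ≠ 13 ↔ g ≠ 4*t + 6
Before g := 3*e + n: 9*e + 3*n + 3*t ≠ 13 ↔ 3*e + n ≠ 4*t + 6
Answer: WP = 9*e + 3*n + 3*t ≠ 13 ↔ 3*e + n ≠ 4*t + 6


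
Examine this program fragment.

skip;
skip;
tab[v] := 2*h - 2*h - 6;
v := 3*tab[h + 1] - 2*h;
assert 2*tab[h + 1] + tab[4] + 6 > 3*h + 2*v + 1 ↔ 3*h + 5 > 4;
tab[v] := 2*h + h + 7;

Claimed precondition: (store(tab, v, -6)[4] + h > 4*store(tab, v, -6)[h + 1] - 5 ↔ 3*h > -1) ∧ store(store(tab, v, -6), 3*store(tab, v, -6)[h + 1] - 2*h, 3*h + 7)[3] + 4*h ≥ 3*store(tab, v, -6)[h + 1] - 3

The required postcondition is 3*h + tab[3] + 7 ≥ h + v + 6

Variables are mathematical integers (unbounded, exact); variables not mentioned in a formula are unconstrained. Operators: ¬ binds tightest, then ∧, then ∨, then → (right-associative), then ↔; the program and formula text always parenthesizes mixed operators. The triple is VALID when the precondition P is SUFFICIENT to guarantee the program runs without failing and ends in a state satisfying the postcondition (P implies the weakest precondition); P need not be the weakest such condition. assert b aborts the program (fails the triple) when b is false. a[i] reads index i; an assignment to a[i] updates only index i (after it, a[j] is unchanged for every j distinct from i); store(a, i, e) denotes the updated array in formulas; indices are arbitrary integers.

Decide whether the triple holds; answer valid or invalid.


Working backward. After the program, the postcondition 3*h + tab[3] + 7 ≥ h + v + 6 must hold; in canonical form it is tab[3] + 2*h ≥ v - 1.
Before tab[v] := 2*h + h + 7: store(tab, v, 3*h + 7)[3] + 2*h ≥ v - 1
Before assert 2*tab[h + 1] + tab[4] + 6 > 3*h + 2*v + 1 ↔ 3*h + 5 > 4: (2*tab[h + 1] + tab[4] > 3*h + 2*v - 5 ↔ 3*h > -1) ∧ store(tab, v, 3*h + 7)[3] + 2*h ≥ v - 1
Before v := 3*tab[h + 1] - 2*h: (tab[4] + h > 4*tab[h + 1] - 5 ↔ 3*h > -1) ∧ store(tab, 3*tab[h + 1] - 2*h, 3*h + 7)[3] + 4*h ≥ 3*tab[h + 1] - 1
Before tab[v] := 2*h - 2*h - 6: (store(tab, v, -6)[4] + h > 4*store(tab, v, -6)[h + 1] - 5 ↔ 3*h > -1) ∧ store(store(tab, v, -6), 3*store(tab, v, -6)[h + 1] - 2*h, 3*h + 7)[3] + 4*h ≥ 3*store(tab, v, -6)[h + 1] - 1
Before skip: (store(tab, v, -6)[4] + h > 4*store(tab, v, -6)[h + 1] - 5 ↔ 3*h > -1) ∧ store(store(tab, v, -6), 3*store(tab, v, -6)[h + 1] - 2*h, 3*h + 7)[3] + 4*h ≥ 3*store(tab, v, -6)[h + 1] - 1
Before skip: (store(tab, v, -6)[4] + h > 4*store(tab, v, -6)[h + 1] - 5 ↔ 3*h > -1) ∧ store(store(tab, v, -6), 3*store(tab, v, -6)[h + 1] - 2*h, 3*h + 7)[3] + 4*h ≥ 3*store(tab, v, -6)[h + 1] - 1
The weakest precondition is (store(tab, v, -6)[4] + h > 4*store(tab, v, -6)[h + 1] - 5 ↔ 3*h > -1) ∧ store(store(tab, v, -6), 3*store(tab, v, -6)[h + 1] - 2*h, 3*h + 7)[3] + 4*h ≥ 3*store(tab, v, -6)[h + 1] - 1.
Check whether (store(tab, v, -6)[4] + h > 4*store(tab, v, -6)[h + 1] - 5 ↔ 3*h > -1) ∧ store(store(tab, v, -6), 3*store(tab, v, -6)[h + 1] - 2*h, 3*h + 7)[3] + 4*h ≥ 3*store(tab, v, -6)[h + 1] - 3 implies it.
Countermodel: at the initial state h = 0, tab = {[-3] = 2, [1] = -1, [3] = -5, [4] = 2, elsewhere 2}, v = 4, the precondition holds but the weakest precondition fails.
Answer: invalid


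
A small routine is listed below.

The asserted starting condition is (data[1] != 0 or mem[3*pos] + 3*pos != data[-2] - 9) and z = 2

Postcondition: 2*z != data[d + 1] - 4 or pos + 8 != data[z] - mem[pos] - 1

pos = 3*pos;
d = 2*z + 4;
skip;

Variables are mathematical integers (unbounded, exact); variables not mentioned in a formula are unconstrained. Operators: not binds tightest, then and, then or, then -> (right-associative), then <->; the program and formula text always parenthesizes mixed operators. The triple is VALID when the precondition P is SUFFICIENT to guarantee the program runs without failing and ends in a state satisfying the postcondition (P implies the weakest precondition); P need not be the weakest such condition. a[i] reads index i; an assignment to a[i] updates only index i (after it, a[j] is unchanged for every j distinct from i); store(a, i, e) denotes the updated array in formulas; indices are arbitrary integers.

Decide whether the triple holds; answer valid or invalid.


Working backward. After the program, the postcondition 2*z != data[d + 1] - 4 or pos + 8 != data[z] - mem[pos] - 1 must hold; in canonical form it is 2*z != data[d + 1] - 4 or mem[pos] + pos != data[z] - 9.
Before skip: 2*z != data[d + 1] - 4 or mem[pos] + pos != data[z] - 9
Before d := 2*z + 4: 2*z != data[2*z + 5] - 4 or mem[pos] + pos != data[z] - 9
Before pos := 3*pos: 2*z != data[2*z + 5] - 4 or mem[3*pos] + 3*pos != data[z] - 9
The weakest precondition is 2*z != data[2*z + 5] - 4 or mem[3*pos] + 3*pos != data[z] - 9.
Check whether (data[1] != 0 or mem[3*pos] + 3*pos != data[-2] - 9) and z = 2 implies it.
Countermodel: at the initial state data = {[-2] = 0, [0] = 8, [1] = 8, [2] = 7049, [9] = 8, elsewhere 8}, mem = {[-2] = 7040, [0] = 7040, [1] = 7040, [2] = 7040, [9] = 7040, elsewhere 7040}, pos = 0, z = 2, the precondition holds but the weakest precondition fails.
Answer: invalid


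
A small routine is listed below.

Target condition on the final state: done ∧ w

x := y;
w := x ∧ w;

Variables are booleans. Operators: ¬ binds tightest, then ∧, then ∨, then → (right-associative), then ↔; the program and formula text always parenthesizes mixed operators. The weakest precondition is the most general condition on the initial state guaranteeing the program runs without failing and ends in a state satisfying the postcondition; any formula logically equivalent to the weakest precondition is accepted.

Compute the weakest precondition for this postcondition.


Working backward. After the program, done ∧ w must hold.
Before w := x ∧ w: done ∧ x ∧ w
Before x := y: done ∧ y ∧ w
Answer: WP = done ∧ y ∧ w


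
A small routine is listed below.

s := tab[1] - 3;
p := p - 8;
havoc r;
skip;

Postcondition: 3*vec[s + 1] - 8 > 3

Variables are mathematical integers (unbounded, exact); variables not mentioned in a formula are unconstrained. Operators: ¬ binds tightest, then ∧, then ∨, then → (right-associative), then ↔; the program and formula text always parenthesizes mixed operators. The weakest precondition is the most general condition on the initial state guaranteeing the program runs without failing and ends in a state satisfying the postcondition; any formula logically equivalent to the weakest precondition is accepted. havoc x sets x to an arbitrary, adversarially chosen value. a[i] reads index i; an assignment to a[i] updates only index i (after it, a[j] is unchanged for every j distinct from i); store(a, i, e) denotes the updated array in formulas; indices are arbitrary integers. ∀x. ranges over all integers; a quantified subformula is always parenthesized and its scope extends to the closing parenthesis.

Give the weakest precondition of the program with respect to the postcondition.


Working backward. After the program, the postcondition 3*vec[s + 1] - 8 > 3 must hold; in canonical form it is 3*vec[s + 1] > 11.
Before skip: 3*vec[s + 1] > 11
Before havoc r: 3*vec[s + 1] > 11
Before p := p - 8: 3*vec[s + 1] > 11
Before s := tab[1] - 3: 3*vec[tab[1] - 2] > 11
Answer: WP = 3*vec[tab[1] - 2] > 11


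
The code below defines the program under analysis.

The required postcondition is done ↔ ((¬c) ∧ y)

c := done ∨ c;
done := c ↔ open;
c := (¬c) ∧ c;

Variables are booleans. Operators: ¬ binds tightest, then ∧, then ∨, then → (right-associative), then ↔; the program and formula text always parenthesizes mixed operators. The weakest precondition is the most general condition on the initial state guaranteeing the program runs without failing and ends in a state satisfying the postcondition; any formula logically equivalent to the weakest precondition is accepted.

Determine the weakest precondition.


Working backward. After the program, done ↔ ((¬c) ∧ y) must hold.
Before c := (¬c) ∧ c: done ↔ y
Before done := c ↔ open: (c ↔ open) ↔ y
Before c := done ∨ c: ((done ∨ c) ↔ open) ↔ y
Answer: WP = ((done ∨ c) ↔ open) ↔ y


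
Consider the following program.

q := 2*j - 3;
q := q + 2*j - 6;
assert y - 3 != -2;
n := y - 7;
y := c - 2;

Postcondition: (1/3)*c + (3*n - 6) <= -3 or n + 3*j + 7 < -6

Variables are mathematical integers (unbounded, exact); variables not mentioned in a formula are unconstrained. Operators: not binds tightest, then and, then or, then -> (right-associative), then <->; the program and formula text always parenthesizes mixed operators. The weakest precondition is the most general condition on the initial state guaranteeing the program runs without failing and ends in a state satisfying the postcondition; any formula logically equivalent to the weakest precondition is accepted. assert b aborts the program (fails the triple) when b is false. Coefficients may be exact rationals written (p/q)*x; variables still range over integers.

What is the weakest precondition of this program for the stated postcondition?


Working backward. After the program, the postcondition (1/3)*c + (3*n - 6) <= -3 or n + 3*j + 7 < -6 must hold; in canonical form it is (1/3)*c + 3*n <= 3 or 3*j + n < -13.
Before y := c - 2: (1/3)*c + 3*n <= 3 or 3*j + n < -13
Before n := y - 7: (1/3)*c + 3*y <= 24 or 3*j + y < -6
Before assert y - 3 != -2: y != 1 and ((1/3)*c + 3*y <= 24 or 3*j + y < -6)
Before q := q + 2*j - 6: y != 1 and ((1/3)*c + 3*y <= 24 or 3*j + y < -6)
Before q := 2*j - 3: y != 1 and ((1/3)*c + 3*y <= 24 or 3*j + y < -6)
Answer: WP = y != 1 and ((1/3)*c + 3*y <= 24 or 3*j + y < -6)


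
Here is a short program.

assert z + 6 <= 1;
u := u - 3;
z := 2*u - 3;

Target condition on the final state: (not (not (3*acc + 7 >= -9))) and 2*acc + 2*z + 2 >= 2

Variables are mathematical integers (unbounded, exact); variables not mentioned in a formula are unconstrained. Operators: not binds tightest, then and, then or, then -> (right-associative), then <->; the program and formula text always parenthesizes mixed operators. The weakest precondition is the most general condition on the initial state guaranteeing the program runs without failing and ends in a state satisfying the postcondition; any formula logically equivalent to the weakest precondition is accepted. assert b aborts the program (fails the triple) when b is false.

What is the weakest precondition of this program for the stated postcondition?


Working backward. After the program, the postcondition (not (not (3*acc + 7 >= -9))) and 2*acc + 2*z + 2 >= 2 must hold; in canonical form it is 3*acc >= -16 and 2*acc + 2*z >= 0.
Before z := 2*u - 3: 3*acc >= -16 and 2*acc + 4*u >= 6
Before u := u - 3: 3*acc >= -16 and 2*acc + 4*u >= 18
Before assert z + 6 <= 1: z <= -5 and 3*acc >= -16 and 2*acc + 4*u >= 18
Answer: WP = z <= -5 and 3*acc >= -16 and 2*acc + 4*u >= 18


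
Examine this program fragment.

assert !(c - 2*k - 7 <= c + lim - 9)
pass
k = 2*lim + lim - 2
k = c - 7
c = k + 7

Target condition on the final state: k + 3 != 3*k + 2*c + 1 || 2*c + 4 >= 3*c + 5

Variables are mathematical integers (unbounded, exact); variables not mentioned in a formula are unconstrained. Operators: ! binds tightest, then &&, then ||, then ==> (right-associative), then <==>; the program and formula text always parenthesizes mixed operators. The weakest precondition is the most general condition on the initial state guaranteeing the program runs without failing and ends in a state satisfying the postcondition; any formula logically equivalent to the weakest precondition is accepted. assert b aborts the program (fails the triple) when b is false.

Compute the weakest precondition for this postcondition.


Working backward. After the program, the postcondition k + 3 != 3*k + 2*c + 1 || 2*c + 4 >= 3*c + 5 must hold; in canonical form it is 2*c + 2*k != 2 || c <= -1.
Before c := k + 7: 4*k != -12 || k <= -8
Before k := c - 7: 4*c != 16 || c <= -1
Before k := 2*lim + lim - 2: 4*c != 16 || c <= -1
Before skip: 4*c != 16 || c <= -1
Before assert !(c - 2*k - 7 <= c + lim - 9): (!(2*k + lim >= 2)) && (4*c != 16 || c <= -1)
Answer: WP = (!(2*k + lim >= 2)) && (4*c != 16 || c <= -1)


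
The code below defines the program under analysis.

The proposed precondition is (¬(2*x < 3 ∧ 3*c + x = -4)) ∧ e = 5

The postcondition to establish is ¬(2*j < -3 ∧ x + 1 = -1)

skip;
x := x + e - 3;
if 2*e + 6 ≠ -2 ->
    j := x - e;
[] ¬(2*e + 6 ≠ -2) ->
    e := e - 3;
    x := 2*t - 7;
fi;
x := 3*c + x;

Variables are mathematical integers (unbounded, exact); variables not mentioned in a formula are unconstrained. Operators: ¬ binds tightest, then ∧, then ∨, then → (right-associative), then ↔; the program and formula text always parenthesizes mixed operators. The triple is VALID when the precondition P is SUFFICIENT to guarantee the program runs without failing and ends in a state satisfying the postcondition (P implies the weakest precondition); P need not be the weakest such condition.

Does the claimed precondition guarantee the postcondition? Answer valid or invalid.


Working backward. After the program, the postcondition ¬(2*j < -3 ∧ x + 1 = -1) must hold; in canonical form it is ¬(2*j < -3 ∧ x = -2).
Before x := 3*c + x: ¬(2*j < -3 ∧ 3*c + x = -2)
Then branch requires ¬(2*x < 2*e - 3 ∧ 3*c + x = -2); else branch requires ¬(2*j < -3 ∧ 3*c + 2*t = 5).
Before the if: (2*e ≠ -8 → (¬(2*x < 2*e - 3 ∧ 3*c + x = -2))) ∧ ((¬(2*e ≠ -8)) → (¬(2*j < -3 ∧ 3*c + 2*t = 5)))
Before x := x + e - 3: (2*e ≠ -8 → (¬(2*x < 3 ∧ 3*c + e + x = 1))) ∧ ((¬(2*e ≠ -8)) → (¬(2*j < -3 ∧ 3*c + 2*t = 5)))
Before skip: (2*e ≠ -8 → (¬(2*x < 3 ∧ 3*c + e + x = 1))) ∧ ((¬(2*e ≠ -8)) → (¬(2*j < -3 ∧ 3*c + 2*t = 5)))
The weakest precondition is (2*e ≠ -8 → (¬(2*x < 3 ∧ 3*c + e + x = 1))) ∧ ((¬(2*e ≠ -8)) → (¬(2*j < -3 ∧ 3*c + 2*t = 5))).
Check whether (¬(2*x < 3 ∧ 3*c + x = -4)) ∧ e = 5 implies it.
Every state satisfying the precondition satisfies the weakest precondition: the implication holds.
Answer: valid


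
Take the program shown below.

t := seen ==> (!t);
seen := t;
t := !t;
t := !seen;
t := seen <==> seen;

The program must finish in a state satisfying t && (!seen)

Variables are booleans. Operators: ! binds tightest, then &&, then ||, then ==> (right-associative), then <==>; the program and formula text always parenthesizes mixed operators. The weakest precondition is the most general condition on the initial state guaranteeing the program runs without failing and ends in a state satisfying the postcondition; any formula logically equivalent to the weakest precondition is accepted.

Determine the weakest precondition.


Working backward. After the program, t && (!seen) must hold.
Before t := seen <==> seen: !seen
Before t := !seen: !seen
Before t := !t: !seen
Before seen := t: !t
Before t := seen ==> (!t): !(seen ==> (!t))
Answer: WP = !(seen ==> (!t))


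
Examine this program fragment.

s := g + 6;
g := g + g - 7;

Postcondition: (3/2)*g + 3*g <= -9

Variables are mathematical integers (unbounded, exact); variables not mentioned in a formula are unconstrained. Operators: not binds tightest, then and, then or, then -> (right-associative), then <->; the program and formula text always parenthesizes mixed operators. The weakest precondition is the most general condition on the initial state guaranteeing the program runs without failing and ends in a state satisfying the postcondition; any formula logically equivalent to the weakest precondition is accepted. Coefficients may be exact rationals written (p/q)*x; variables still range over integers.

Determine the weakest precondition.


Working backward. After the program, the postcondition (3/2)*g + 3*g <= -9 must hold; in canonical form it is (9/2)*g <= -9.
Before g := g + g - 7: 9*g <= 45/2
Before s := g + 6: 9*g <= 45/2
Answer: WP = 9*g <= 45/2


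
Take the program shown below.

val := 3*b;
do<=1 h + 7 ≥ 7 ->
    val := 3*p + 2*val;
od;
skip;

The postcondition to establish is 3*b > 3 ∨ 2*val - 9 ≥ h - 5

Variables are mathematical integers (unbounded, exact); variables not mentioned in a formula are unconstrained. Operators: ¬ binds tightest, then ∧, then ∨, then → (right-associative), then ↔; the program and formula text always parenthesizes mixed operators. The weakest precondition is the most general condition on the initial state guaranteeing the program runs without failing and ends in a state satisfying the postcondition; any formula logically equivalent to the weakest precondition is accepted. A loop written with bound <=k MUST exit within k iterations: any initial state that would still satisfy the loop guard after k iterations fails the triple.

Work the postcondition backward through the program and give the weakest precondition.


Working backward. After the program, the postcondition 3*b > 3 ∨ 2*val - 9 ≥ h - 5 must hold; in canonical form it is 3*b > 3 ∨ 2*val ≥ h + 4.
Before skip: 3*b > 3 ∨ 2*val ≥ h + 4
Before the loop (bound <=1), unroll the exhaustion recursion (WP_0 = exit-now case; WP_j = one more guarded iteration, up to j = 1):
  WP_0: (¬(h ≥ 0)) ∧ (3*b > 3 ∨ 2*val ≥ h + 4)
  WP_1: (h ≥ 0 → ((¬(h ≥ 0)) ∧ (3*b > 3 ∨ 6*p + 4*val ≥ h + 4))) ∧ ((¬(h ≥ 0)) → (3*b > 3 ∨ 2*val ≥ h + 4))
So before the loop: (h ≥ 0 → ((¬(h ≥ 0)) ∧ (3*b > 3 ∨ 6*p + 4*val ≥ h + 4))) ∧ ((¬(h ≥ 0)) → (3*b > 3 ∨ 2*val ≥ h + 4))
Before val := 3*b: (h ≥ 0 → ((¬(h ≥ 0)) ∧ (3*b > 3 ∨ 12*b + 6*p ≥ h + 4))) ∧ ((¬(h ≥ 0)) → (3*b > 3 ∨ 6*b ≥ h + 4))
Answer: WP = (h ≥ 0 → ((¬(h ≥ 0)) ∧ (3*b > 3 ∨ 12*b + 6*p ≥ h + 4))) ∧ ((¬(h ≥ 0)) → (3*b > 3 ∨ 6*b ≥ h + 4))


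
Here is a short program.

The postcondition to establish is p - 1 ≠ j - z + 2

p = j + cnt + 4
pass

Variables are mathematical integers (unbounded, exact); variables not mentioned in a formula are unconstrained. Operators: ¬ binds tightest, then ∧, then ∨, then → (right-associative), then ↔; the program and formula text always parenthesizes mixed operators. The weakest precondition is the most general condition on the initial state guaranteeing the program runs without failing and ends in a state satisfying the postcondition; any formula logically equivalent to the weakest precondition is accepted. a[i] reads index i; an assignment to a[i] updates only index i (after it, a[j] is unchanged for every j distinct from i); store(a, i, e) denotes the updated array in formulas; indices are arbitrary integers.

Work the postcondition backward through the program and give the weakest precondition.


Working backward. After the program, the postcondition p - 1 ≠ j - z + 2 must hold; in canonical form it is p + z ≠ j + 3.
Before skip: p + z ≠ j + 3
Before p := j + cnt + 4: cnt + z ≠ -1
Answer: WP = cnt + z ≠ -1


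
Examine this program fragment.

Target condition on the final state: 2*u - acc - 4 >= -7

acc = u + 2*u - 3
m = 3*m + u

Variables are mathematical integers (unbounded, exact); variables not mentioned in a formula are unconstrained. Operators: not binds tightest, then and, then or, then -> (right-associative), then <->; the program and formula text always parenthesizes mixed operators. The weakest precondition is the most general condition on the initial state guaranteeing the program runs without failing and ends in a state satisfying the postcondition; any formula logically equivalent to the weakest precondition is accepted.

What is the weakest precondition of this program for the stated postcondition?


Working backward. After the program, the postcondition 2*u - acc - 4 >= -7 must hold; in canonical form it is 2*u >= acc - 3.
Before m := 3*m + u: 2*u >= acc - 3
Before acc := u + 2*u - 3: u <= 6
Answer: WP = u <= 6


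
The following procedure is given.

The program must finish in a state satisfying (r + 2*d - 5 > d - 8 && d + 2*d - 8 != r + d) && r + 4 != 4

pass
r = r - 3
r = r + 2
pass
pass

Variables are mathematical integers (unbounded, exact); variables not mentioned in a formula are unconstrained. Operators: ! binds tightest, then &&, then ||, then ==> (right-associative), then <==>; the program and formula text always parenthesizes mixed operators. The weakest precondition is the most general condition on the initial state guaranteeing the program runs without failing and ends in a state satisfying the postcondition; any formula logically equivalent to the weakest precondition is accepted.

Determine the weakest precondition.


Working backward. After the program, the postcondition (r + 2*d - 5 > d - 8 && d + 2*d - 8 != r + d) && r + 4 != 4 must hold; in canonical form it is d + r > -3 && 2*d != r + 8 && r != 0.
Before skip: d + r > -3 && 2*d != r + 8 && r != 0
Before skip: d + r > -3 && 2*d != r + 8 && r != 0
Before r := r + 2: d + r > -5 && 2*d != r + 10 && r != -2
Before r := r - 3: d + r > -2 && 2*d != r + 7 && r != 1
Before skip: d + r > -2 && 2*d != r + 7 && r != 1
Answer: WP = d + r > -2 && 2*d != r + 7 && r != 1


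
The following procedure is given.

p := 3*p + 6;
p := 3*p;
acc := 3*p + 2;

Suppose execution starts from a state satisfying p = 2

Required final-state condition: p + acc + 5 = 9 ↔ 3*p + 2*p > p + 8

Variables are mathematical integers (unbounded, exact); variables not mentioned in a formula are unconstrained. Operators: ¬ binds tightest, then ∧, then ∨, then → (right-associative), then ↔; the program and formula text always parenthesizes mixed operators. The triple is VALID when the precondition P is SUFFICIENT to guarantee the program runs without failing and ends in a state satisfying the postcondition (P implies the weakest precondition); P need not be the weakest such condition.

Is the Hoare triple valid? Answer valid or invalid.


Working backward. After the program, the postcondition p + acc + 5 = 9 ↔ 3*p + 2*p > p + 8 must hold; in canonical form it is acc + p = 4 ↔ 4*p > 8.
Before acc := 3*p + 2: 4*p = 2 ↔ 4*p > 8
Before p := 3*p: 12*p = 2 ↔ 12*p > 8
Before p := 3*p + 6: 36*p = -70 ↔ 36*p > -64
The weakest precondition is 36*p = -70 ↔ 36*p > -64.
Check whether p = 2 implies it.
Countermodel: at the initial state p = 2, the precondition holds but the weakest precondition fails.
Answer: invalid


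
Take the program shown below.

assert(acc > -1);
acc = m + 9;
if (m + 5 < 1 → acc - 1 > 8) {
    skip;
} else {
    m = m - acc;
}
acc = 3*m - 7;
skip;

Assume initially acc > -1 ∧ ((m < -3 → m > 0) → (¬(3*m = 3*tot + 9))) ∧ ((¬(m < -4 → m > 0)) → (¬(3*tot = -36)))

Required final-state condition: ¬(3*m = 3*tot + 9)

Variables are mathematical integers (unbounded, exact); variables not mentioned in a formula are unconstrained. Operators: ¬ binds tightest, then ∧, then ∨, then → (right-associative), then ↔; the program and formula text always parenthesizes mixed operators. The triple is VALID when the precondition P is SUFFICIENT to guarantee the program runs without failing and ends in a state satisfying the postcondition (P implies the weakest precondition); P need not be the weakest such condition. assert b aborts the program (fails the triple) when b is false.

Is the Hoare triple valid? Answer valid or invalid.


Working backward. After the program, ¬(3*m = 3*tot + 9) must hold.
Before skip: ¬(3*m = 3*tot + 9)
Before acc := 3*m - 7: ¬(3*m = 3*tot + 9)
Then branch requires ¬(3*m = 3*tot + 9); else branch requires ¬(3*m = 3*acc + 3*tot + 9).
Before the if: ((m < -4 → acc > 9) → (¬(3*m = 3*tot + 9))) ∧ ((¬(m < -4 → acc > 9)) → (¬(3*m = 3*acc + 3*tot + 9)))
Before acc := m + 9: ((m < -4 → m > 0) → (¬(3*m = 3*tot + 9))) ∧ ((¬(m < -4 → m > 0)) → (¬(3*tot = -36)))
Before assert acc > -1: acc > -1 ∧ ((m < -4 → m > 0) → (¬(3*m = 3*tot + 9))) ∧ ((¬(m < -4 → m > 0)) → (¬(3*tot = -36)))
The weakest precondition is acc > -1 ∧ ((m < -4 → m > 0) → (¬(3*m = 3*tot + 9))) ∧ ((¬(m < -4 → m > 0)) → (¬(3*tot = -36))).
Check whether acc > -1 ∧ ((m < -3 → m > 0) → (¬(3*m = 3*tot + 9))) ∧ ((¬(m < -4 → m > 0)) → (¬(3*tot = -36))) implies it.
Countermodel: at the initial state acc = 0, m = -4, tot = -7, the precondition holds but the weakest precondition fails.
Answer: invalid
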